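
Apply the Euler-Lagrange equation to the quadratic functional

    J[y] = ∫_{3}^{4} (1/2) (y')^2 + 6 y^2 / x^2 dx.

The Lagrangian is L = (1/2) (y')^2 + 6 y^2 / x^2.
Compute ∂L/∂y = 12y/x^2, ∂L/∂y' = y'.
The Euler-Lagrange equation d/dx(∂L/∂y') − ∂L/∂y = 0 reduces to
    y'' − 12/x^2 · y = 0  (x > 0).
Its general solution is
    y(x) = A x^4 + B x^(-3),
with A, B fixed by the endpoint conditions.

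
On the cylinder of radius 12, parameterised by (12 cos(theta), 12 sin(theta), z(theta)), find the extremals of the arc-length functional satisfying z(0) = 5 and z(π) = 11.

Parameterise the cylinder of radius R = 12 as
    r(θ) = (12 cos θ, 12 sin θ, z(θ)).
The arc-length element is
    ds = sqrt(144 + (dz/dθ)^2) dθ,
so the Lagrangian is L = sqrt(144 + z'^2).
L depends on z' only, not on z or θ, so ∂L/∂z = 0 and
    ∂L/∂z' = z' / sqrt(144 + z'^2).
The Euler-Lagrange equation gives
    d/dθ( z' / sqrt(144 + z'^2) ) = 0,
so z' is constant. Integrating once:
    z(θ) = a θ + b,
a helix on the cylinder (a straight line when the cylinder is unrolled). The constants a, b are determined by the endpoint conditions.
With endpoint conditions z(0) = 5 and z(π) = 11: from z(0) = b we get b = 5, and a·π + 5 = 11 gives a = 6/π, so
    z(θ) = (6/π) θ + 5.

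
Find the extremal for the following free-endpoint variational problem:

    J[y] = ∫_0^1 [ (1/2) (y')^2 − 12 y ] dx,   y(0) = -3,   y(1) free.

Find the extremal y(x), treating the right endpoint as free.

The Lagrangian L = (1/2) (y')^2 − 12 y gives
    ∂L/∂y = −12,   ∂L/∂y' = y'.
Euler-Lagrange: d/dx(y') − (−12) = 0, i.e. y'' + 12 = 0, so
    y(x) = −(12/2) x^2 + C1 x + C2.
Fixed left endpoint y(0) = -3 ⇒ C2 = -3.
The right endpoint x = 1 is free, so the natural (transversality) condition is ∂L/∂y' |_{x=1} = 0, i.e. y'(1) = 0.
Compute y'(x) = −12 x + C1, so y'(1) = −12 + C1 = 0 ⇒ C1 = 12.
Therefore the extremal is
    y(x) = −6 x^2 + 12 x − 3.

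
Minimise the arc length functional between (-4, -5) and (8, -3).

Arc-length functional: J[y] = ∫ sqrt(1 + (y')^2) dx.
Lagrangian L = sqrt(1 + (y')^2) has no explicit y dependence, so ∂L/∂y = 0 and the Euler-Lagrange equation gives
    d/dx( y' / sqrt(1 + (y')^2) ) = 0  ⇒  y' / sqrt(1 + (y')^2) = const.
Hence y' is constant, so y(x) is affine.
Fitting the endpoints (-4, -5) and (8, -3):
    slope m = ((-3) − (-5)) / (8 − (-4)) = 1/6,
    intercept c = (-5) − m·(-4) = -13/3.
Extremal: y(x) = (1/6) x - 13/3.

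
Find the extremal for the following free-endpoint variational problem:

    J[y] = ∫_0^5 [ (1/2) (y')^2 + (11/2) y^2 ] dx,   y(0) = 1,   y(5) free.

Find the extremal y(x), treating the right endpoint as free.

The Lagrangian L = (1/2) (y')^2 + (11/2) y^2 gives
    ∂L/∂y = 11 y,   ∂L/∂y' = y'.
Euler-Lagrange: y'' − 11 y = 0.
With k = sqrt(11), the general solution is
    y(x) = A cosh(sqrt(11) x) + B sinh(sqrt(11) x).
Fixed left endpoint y(0) = 1 ⇒ A = 1.
The right endpoint x = 5 is free, so the natural (transversality) condition is ∂L/∂y' |_{x=5} = 0, i.e. y'(5) = 0.
Compute y'(x) = A k sinh(k x) + B k cosh(k x), so
    y'(5) = A k sinh(k·5) + B k cosh(k·5) = 0
    ⇒ B = −A tanh(k·5) = − tanh(sqrt(11)·5).
Therefore the extremal is
    y(x) = cosh(sqrt(11) x) − tanh(sqrt(11)·5) sinh(sqrt(11) x).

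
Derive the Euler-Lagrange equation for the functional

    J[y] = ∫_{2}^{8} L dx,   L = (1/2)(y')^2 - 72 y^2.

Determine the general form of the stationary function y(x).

The Lagrangian is L = (1/2)(y')^2 - 72 y^2.
∂L/∂y = -144y.
∂L/∂y' = y'.
The Euler-Lagrange equation d/dx(∂L/∂y') − ∂L/∂y = 0 becomes:
    y'' + 144 y = 0
General solution: y(x) = A sin(12x) + B cos(12x), where A and B are arbitrary constants fixed by the endpoint conditions.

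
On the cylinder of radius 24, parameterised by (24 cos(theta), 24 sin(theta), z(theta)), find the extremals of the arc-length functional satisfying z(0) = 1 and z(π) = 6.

Parameterise the cylinder of radius R = 24 as
    r(θ) = (24 cos θ, 24 sin θ, z(θ)).
The arc-length element is
    ds = sqrt(576 + (dz/dθ)^2) dθ,
so the Lagrangian is L = sqrt(576 + z'^2).
L depends on z' only, not on z or θ, so ∂L/∂z = 0 and
    ∂L/∂z' = z' / sqrt(576 + z'^2).
The Euler-Lagrange equation gives
    d/dθ( z' / sqrt(576 + z'^2) ) = 0,
so z' is constant. Integrating once:
    z(θ) = a θ + b,
a helix on the cylinder (a straight line when the cylinder is unrolled). The constants a, b are determined by the endpoint conditions.
With endpoint conditions z(0) = 1 and z(π) = 6: from z(0) = b we get b = 1, and a·π + 1 = 6 gives a = 5/π, so
    z(θ) = (5/π) θ + 1.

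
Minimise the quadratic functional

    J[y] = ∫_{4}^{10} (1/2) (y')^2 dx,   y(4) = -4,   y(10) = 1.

The Lagrangian is L = (1/2) (y')^2.
Compute ∂L/∂y = 0, ∂L/∂y' = y'.
The Euler-Lagrange equation d/dx(∂L/∂y') − ∂L/∂y = 0 reduces to
    y'' = 0.
Its general solution is
    y(x) = A x + B,
with A, B fixed by the endpoint conditions.
Applying the endpoint conditions y(4) = -4 and y(10) = 1: solve A·4 + B = -4 and A·10 + B = 1. Subtracting gives A(10 − 4) = 1 − -4, so A = 5/6, and B = -4 − A·4 = -22/3. Therefore
    y(x) = (5/6) x - 22/3.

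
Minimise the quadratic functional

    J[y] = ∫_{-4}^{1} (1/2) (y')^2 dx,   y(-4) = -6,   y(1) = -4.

The Lagrangian is L = (1/2) (y')^2.
Compute ∂L/∂y = 0, ∂L/∂y' = y'.
The Euler-Lagrange equation d/dx(∂L/∂y') − ∂L/∂y = 0 reduces to
    y'' = 0.
Its general solution is
    y(x) = A x + B,
with A, B fixed by the endpoint conditions.
Applying the endpoint conditions y(-4) = -6 and y(1) = -4: solve A·-4 + B = -6 and A·1 + B = -4. Subtracting gives A(1 − -4) = -4 − -6, so A = 2/5, and B = -6 − A·-4 = -22/5. Therefore
    y(x) = (2/5) x - 22/5.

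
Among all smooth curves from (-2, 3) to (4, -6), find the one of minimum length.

Arc-length functional: J[y] = ∫ sqrt(1 + (y')^2) dx.
Lagrangian L = sqrt(1 + (y')^2) has no explicit y dependence, so ∂L/∂y = 0 and the Euler-Lagrange equation gives
    d/dx( y' / sqrt(1 + (y')^2) ) = 0  ⇒  y' / sqrt(1 + (y')^2) = const.
Hence y' is constant, so y(x) is affine.
Fitting the endpoints (-2, 3) and (4, -6):
    slope m = ((-6) − 3) / (4 − (-2)) = -3/2,
    intercept c = 3 − m·(-2) = 0.
Extremal: y(x) = (-3/2) x.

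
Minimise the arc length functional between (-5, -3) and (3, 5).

Arc-length functional: J[y] = ∫ sqrt(1 + (y')^2) dx.
Lagrangian L = sqrt(1 + (y')^2) has no explicit y dependence, so ∂L/∂y = 0 and the Euler-Lagrange equation gives
    d/dx( y' / sqrt(1 + (y')^2) ) = 0  ⇒  y' / sqrt(1 + (y')^2) = const.
Hence y' is constant, so y(x) is affine.
Fitting the endpoints (-5, -3) and (3, 5):
    slope m = (5 − (-3)) / (3 − (-5)) = 1,
    intercept c = (-3) − m·(-5) = 2.
Extremal: y(x) = x + 2.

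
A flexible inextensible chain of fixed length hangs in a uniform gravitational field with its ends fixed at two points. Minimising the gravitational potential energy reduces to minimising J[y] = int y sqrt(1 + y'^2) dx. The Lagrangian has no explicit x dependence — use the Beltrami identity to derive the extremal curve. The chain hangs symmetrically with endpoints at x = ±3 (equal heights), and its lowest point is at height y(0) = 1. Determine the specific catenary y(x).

The Lagrangian L(y, y') = y sqrt(1 + y'^2) has no explicit x dependence, so the Beltrami identity applies:
    L − y' ∂L/∂y' = C.
Compute ∂L/∂y' = y · y' / sqrt(1 + y'^2). Then
    L − y' ∂L/∂y'
    = y sqrt(1 + y'^2) − y · y'^2 / sqrt(1 + y'^2)
    = y (1 + y'^2 − y'^2) / sqrt(1 + y'^2)
    = y / sqrt(1 + y'^2) = C.
Squaring gives y^2 = C^2 (1 + y'^2), i.e.
    y'^2 = y^2 / C^2 − 1.
Separating variables,
    dy / sqrt(y^2 − C^2) = dx / C,
and integrating gives arccosh(y / C) = (x − a)/C, so
    y(x) = C cosh((x − a)/C),
the catenary. The constants C and a are fixed by the two endpoint conditions (and, for the hanging-chain problem, the length constraint selects C).
Now fit the given data. The endpoints x = ±3 are symmetric at equal height, so the catenary is even about its minimum: a = 0 and y(x) = C cosh(x/C). The lowest point is y(0) = C cosh(0) = C, and we are told y(0) = 1, so C = 1. Therefore
    y(x) = cosh(x),
and at the endpoints
    y(±3) = cosh(3).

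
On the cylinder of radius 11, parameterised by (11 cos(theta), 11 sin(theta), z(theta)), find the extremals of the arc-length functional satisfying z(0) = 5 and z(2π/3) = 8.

Parameterise the cylinder of radius R = 11 as
    r(θ) = (11 cos θ, 11 sin θ, z(θ)).
The arc-length element is
    ds = sqrt(121 + (dz/dθ)^2) dθ,
so the Lagrangian is L = sqrt(121 + z'^2).
L depends on z' only, not on z or θ, so ∂L/∂z = 0 and
    ∂L/∂z' = z' / sqrt(121 + z'^2).
The Euler-Lagrange equation gives
    d/dθ( z' / sqrt(121 + z'^2) ) = 0,
so z' is constant. Integrating once:
    z(θ) = a θ + b,
a helix on the cylinder (a straight line when the cylinder is unrolled). The constants a, b are determined by the endpoint conditions.
With endpoint conditions z(0) = 5 and z(2π/3) = 8: from z(0) = b we get b = 5, and a·2π/3 + 5 = 8 gives a = 9/(2π), so
    z(θ) = (9/(2π)) θ + 5.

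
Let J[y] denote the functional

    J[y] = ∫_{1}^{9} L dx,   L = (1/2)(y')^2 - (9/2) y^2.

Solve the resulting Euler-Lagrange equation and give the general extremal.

The Lagrangian is L = (1/2)(y')^2 - (9/2) y^2.
∂L/∂y = -9y.
∂L/∂y' = y'.
The Euler-Lagrange equation d/dx(∂L/∂y') − ∂L/∂y = 0 becomes:
    y'' + 9 y = 0
General solution: y(x) = A sin(3x) + B cos(3x), where A and B are arbitrary constants fixed by the endpoint conditions.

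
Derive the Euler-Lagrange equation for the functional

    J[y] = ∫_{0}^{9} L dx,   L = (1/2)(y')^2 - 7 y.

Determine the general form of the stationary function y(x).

The Lagrangian is L = (1/2)(y')^2 - 7 y.
∂L/∂y = -7.
∂L/∂y' = y'.
The Euler-Lagrange equation d/dx(∂L/∂y') − ∂L/∂y = 0 becomes:
    y'' + 7 = 0
General solution: y(x) = -(7/2) x^2 + A x + B, where A and B are arbitrary constants fixed by the endpoint conditions.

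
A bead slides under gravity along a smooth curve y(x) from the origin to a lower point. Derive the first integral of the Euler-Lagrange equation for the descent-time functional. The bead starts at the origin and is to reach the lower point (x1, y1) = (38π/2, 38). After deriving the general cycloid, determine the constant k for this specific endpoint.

The Lagrangian L = sqrt((1 + y'^2) / y) has no explicit x dependence, so the Beltrami identity applies:
    L − y' ∂L/∂y' = C.
Compute ∂L/∂y' = y' / sqrt(y (1 + y'^2)).
Substitute:
    sqrt((1 + y'^2)/y) − y'·y' / sqrt(y (1 + y'^2))
    = (1 + y'^2) / sqrt(y (1 + y'^2)) − y'^2 / sqrt(y (1 + y'^2))
    = 1 / sqrt(y (1 + y'^2)) = C.
Squaring and rearranging gives the first integral
    y (1 + y'^2) = 1/C^2 =: k   (constant).
Solving this first-order ODE by the substitution
    y = (k/2)(1 − cos θ)
yields the cycloid parameterisation
    x(θ) = (k/2)(θ − sin θ),   y(θ) = (k/2)(1 − cos θ).
The constant k is fixed by the endpoint condition.
Now fit the given lower endpoint (x1, y1) = (38π/2, 38). At the bottom of the first arch (θ = π), the parametric equations give
    y(π) = (k/2)(1 − cos π) = k,
    x(π) = (k/2)(π − sin π) = kπ/2.
Matching y(π) = 38 gives k = 38, consistent with x(π) = 38π/2. Therefore the specific cycloid is
    x(θ) = (38/2)(θ − sin θ),   y(θ) = (38/2)(1 − cos θ).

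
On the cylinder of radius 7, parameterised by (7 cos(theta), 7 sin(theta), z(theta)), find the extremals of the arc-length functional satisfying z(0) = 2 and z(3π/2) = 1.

Parameterise the cylinder of radius R = 7 as
    r(θ) = (7 cos θ, 7 sin θ, z(θ)).
The arc-length element is
    ds = sqrt(49 + (dz/dθ)^2) dθ,
so the Lagrangian is L = sqrt(49 + z'^2).
L depends on z' only, not on z or θ, so ∂L/∂z = 0 and
    ∂L/∂z' = z' / sqrt(49 + z'^2).
The Euler-Lagrange equation gives
    d/dθ( z' / sqrt(49 + z'^2) ) = 0,
so z' is constant. Integrating once:
    z(θ) = a θ + b,
a helix on the cylinder (a straight line when the cylinder is unrolled). The constants a, b are determined by the endpoint conditions.
With endpoint conditions z(0) = 2 and z(3π/2) = 1: from z(0) = b we get b = 2, and a·3π/2 + 2 = 1 gives a = -2/(3π), so
    z(θ) = (-2/(3π)) θ + 2.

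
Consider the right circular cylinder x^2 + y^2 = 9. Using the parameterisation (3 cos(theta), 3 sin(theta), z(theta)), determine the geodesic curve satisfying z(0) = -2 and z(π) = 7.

Parameterise the cylinder of radius R = 3 as
    r(θ) = (3 cos θ, 3 sin θ, z(θ)).
The arc-length element is
    ds = sqrt(9 + (dz/dθ)^2) dθ,
so the Lagrangian is L = sqrt(9 + z'^2).
L depends on z' only, not on z or θ, so ∂L/∂z = 0 and
    ∂L/∂z' = z' / sqrt(9 + z'^2).
The Euler-Lagrange equation gives
    d/dθ( z' / sqrt(9 + z'^2) ) = 0,
so z' is constant. Integrating once:
    z(θ) = a θ + b,
a helix on the cylinder (a straight line when the cylinder is unrolled). The constants a, b are determined by the endpoint conditions.
With endpoint conditions z(0) = -2 and z(π) = 7: from z(0) = b we get b = -2, and a·π + -2 = 7 gives a = 9/π, so
    z(θ) = (9/π) θ − 2.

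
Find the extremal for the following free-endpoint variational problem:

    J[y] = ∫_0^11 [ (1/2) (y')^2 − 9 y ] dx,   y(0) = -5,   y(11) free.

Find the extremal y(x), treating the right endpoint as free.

The Lagrangian L = (1/2) (y')^2 − 9 y gives
    ∂L/∂y = −9,   ∂L/∂y' = y'.
Euler-Lagrange: d/dx(y') − (−9) = 0, i.e. y'' + 9 = 0, so
    y(x) = −(9/2) x^2 + C1 x + C2.
Fixed left endpoint y(0) = -5 ⇒ C2 = -5.
The right endpoint x = 11 is free, so the natural (transversality) condition is ∂L/∂y' |_{x=11} = 0, i.e. y'(11) = 0.
Compute y'(x) = −9 x + C1, so y'(11) = −99 + C1 = 0 ⇒ C1 = 99.
Therefore the extremal is
    y(x) = −(9/2) x^2 + 99 x − 5.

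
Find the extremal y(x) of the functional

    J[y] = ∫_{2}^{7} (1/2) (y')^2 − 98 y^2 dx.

The Lagrangian is L = (1/2) (y')^2 − 98 y^2.
Compute ∂L/∂y = -196y, ∂L/∂y' = y'.
The Euler-Lagrange equation d/dx(∂L/∂y') − ∂L/∂y = 0 reduces to
    y'' + 196 y = 0.
Its general solution is
    y(x) = A sin(14x) + B cos(14x),
with A, B fixed by the endpoint conditions.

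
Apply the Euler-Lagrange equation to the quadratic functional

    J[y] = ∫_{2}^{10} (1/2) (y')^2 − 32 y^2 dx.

The Lagrangian is L = (1/2) (y')^2 − 32 y^2.
Compute ∂L/∂y = -64y, ∂L/∂y' = y'.
The Euler-Lagrange equation d/dx(∂L/∂y') − ∂L/∂y = 0 reduces to
    y'' + 64 y = 0.
Its general solution is
    y(x) = A sin(8x) + B cos(8x),
with A, B fixed by the endpoint conditions.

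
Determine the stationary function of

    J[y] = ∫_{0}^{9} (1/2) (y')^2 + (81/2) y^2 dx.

The Lagrangian is L = (1/2) (y')^2 + (81/2) y^2.
Compute ∂L/∂y = 81y, ∂L/∂y' = y'.
The Euler-Lagrange equation d/dx(∂L/∂y') − ∂L/∂y = 0 reduces to
    y'' − 81 y = 0.
Its general solution is
    y(x) = A e^(9x) + B e^(−9x),
with A, B fixed by the endpoint conditions.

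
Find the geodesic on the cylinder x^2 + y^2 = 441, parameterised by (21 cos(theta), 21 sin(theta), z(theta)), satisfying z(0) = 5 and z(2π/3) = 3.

Parameterise the cylinder of radius R = 21 as
    r(θ) = (21 cos θ, 21 sin θ, z(θ)).
The arc-length element is
    ds = sqrt(441 + (dz/dθ)^2) dθ,
so the Lagrangian is L = sqrt(441 + z'^2).
L depends on z' only, not on z or θ, so ∂L/∂z = 0 and
    ∂L/∂z' = z' / sqrt(441 + z'^2).
The Euler-Lagrange equation gives
    d/dθ( z' / sqrt(441 + z'^2) ) = 0,
so z' is constant. Integrating once:
    z(θ) = a θ + b,
a helix on the cylinder (a straight line when the cylinder is unrolled). The constants a, b are determined by the endpoint conditions.
With endpoint conditions z(0) = 5 and z(2π/3) = 3: from z(0) = b we get b = 5, and a·2π/3 + 5 = 3 gives a = -3/π, so
    z(θ) = (-3/π) θ + 5.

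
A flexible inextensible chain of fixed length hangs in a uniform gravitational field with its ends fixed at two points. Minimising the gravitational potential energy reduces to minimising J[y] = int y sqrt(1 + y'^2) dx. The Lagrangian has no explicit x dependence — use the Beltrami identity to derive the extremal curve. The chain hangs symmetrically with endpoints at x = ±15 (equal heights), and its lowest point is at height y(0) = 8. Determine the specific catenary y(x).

The Lagrangian L(y, y') = y sqrt(1 + y'^2) has no explicit x dependence, so the Beltrami identity applies:
    L − y' ∂L/∂y' = C.
Compute ∂L/∂y' = y · y' / sqrt(1 + y'^2). Then
    L − y' ∂L/∂y'
    = y sqrt(1 + y'^2) − y · y'^2 / sqrt(1 + y'^2)
    = y (1 + y'^2 − y'^2) / sqrt(1 + y'^2)
    = y / sqrt(1 + y'^2) = C.
Squaring gives y^2 = C^2 (1 + y'^2), i.e.
    y'^2 = y^2 / C^2 − 1.
Separating variables,
    dy / sqrt(y^2 − C^2) = dx / C,
and integrating gives arccosh(y / C) = (x − a)/C, so
    y(x) = C cosh((x − a)/C),
the catenary. The constants C and a are fixed by the two endpoint conditions (and, for the hanging-chain problem, the length constraint selects C).
Now fit the given data. The endpoints x = ±15 are symmetric at equal height, so the catenary is even about its minimum: a = 0 and y(x) = C cosh(x/C). The lowest point is y(0) = C cosh(0) = C, and we are told y(0) = 8, so C = 8. Therefore
    y(x) = 8 cosh(x/8),
and at the endpoints
    y(±15) = 8 cosh(15/8).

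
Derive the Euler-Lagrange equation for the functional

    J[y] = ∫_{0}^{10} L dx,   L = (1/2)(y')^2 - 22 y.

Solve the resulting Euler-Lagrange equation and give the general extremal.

The Lagrangian is L = (1/2)(y')^2 - 22 y.
∂L/∂y = -22.
∂L/∂y' = y'.
The Euler-Lagrange equation d/dx(∂L/∂y') − ∂L/∂y = 0 becomes:
    y'' + 22 = 0
General solution: y(x) = -11 x^2 + A x + B, where A and B are arbitrary constants fixed by the endpoint conditions.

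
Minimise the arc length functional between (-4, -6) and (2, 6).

Arc-length functional: J[y] = ∫ sqrt(1 + (y')^2) dx.
Lagrangian L = sqrt(1 + (y')^2) has no explicit y dependence, so ∂L/∂y = 0 and the Euler-Lagrange equation gives
    d/dx( y' / sqrt(1 + (y')^2) ) = 0  ⇒  y' / sqrt(1 + (y')^2) = const.
Hence y' is constant, so y(x) is affine.
Fitting the endpoints (-4, -6) and (2, 6):
    slope m = (6 − (-6)) / (2 − (-4)) = 2,
    intercept c = (-6) − m·(-4) = 2.
Extremal: y(x) = 2 x + 2.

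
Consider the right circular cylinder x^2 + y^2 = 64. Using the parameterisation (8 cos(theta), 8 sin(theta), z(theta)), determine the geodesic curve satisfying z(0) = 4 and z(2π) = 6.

Parameterise the cylinder of radius R = 8 as
    r(θ) = (8 cos θ, 8 sin θ, z(θ)).
The arc-length element is
    ds = sqrt(64 + (dz/dθ)^2) dθ,
so the Lagrangian is L = sqrt(64 + z'^2).
L depends on z' only, not on z or θ, so ∂L/∂z = 0 and
    ∂L/∂z' = z' / sqrt(64 + z'^2).
The Euler-Lagrange equation gives
    d/dθ( z' / sqrt(64 + z'^2) ) = 0,
so z' is constant. Integrating once:
    z(θ) = a θ + b,
a helix on the cylinder (a straight line when the cylinder is unrolled). The constants a, b are determined by the endpoint conditions.
With endpoint conditions z(0) = 4 and z(2π) = 6: from z(0) = b we get b = 4, and a·2π + 4 = 6 gives a = 1/π, so
    z(θ) = (1/π) θ + 4.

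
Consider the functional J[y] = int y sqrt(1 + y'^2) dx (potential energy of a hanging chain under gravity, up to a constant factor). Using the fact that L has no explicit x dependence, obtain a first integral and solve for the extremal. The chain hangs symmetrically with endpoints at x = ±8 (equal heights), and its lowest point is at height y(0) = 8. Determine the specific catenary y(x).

The Lagrangian L(y, y') = y sqrt(1 + y'^2) has no explicit x dependence, so the Beltrami identity applies:
    L − y' ∂L/∂y' = C.
Compute ∂L/∂y' = y · y' / sqrt(1 + y'^2). Then
    L − y' ∂L/∂y'
    = y sqrt(1 + y'^2) − y · y'^2 / sqrt(1 + y'^2)
    = y (1 + y'^2 − y'^2) / sqrt(1 + y'^2)
    = y / sqrt(1 + y'^2) = C.
Squaring gives y^2 = C^2 (1 + y'^2), i.e.
    y'^2 = y^2 / C^2 − 1.
Separating variables,
    dy / sqrt(y^2 − C^2) = dx / C,
and integrating gives arccosh(y / C) = (x − a)/C, so
    y(x) = C cosh((x − a)/C),
the catenary. The constants C and a are fixed by the two endpoint conditions (and, for the hanging-chain problem, the length constraint selects C).
Now fit the given data. The endpoints x = ±8 are symmetric at equal height, so the catenary is even about its minimum: a = 0 and y(x) = C cosh(x/C). The lowest point is y(0) = C cosh(0) = C, and we are told y(0) = 8, so C = 8. Therefore
    y(x) = 8 cosh(x/8),
and at the endpoints
    y(±8) = 8 cosh(8/8).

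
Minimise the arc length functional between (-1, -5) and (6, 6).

Arc-length functional: J[y] = ∫ sqrt(1 + (y')^2) dx.
Lagrangian L = sqrt(1 + (y')^2) has no explicit y dependence, so ∂L/∂y = 0 and the Euler-Lagrange equation gives
    d/dx( y' / sqrt(1 + (y')^2) ) = 0  ⇒  y' / sqrt(1 + (y')^2) = const.
Hence y' is constant, so y(x) is affine.
Fitting the endpoints (-1, -5) and (6, 6):
    slope m = (6 − (-5)) / (6 − (-1)) = 11/7,
    intercept c = (-5) − m·(-1) = -24/7.
Extremal: y(x) = (11/7) x - 24/7.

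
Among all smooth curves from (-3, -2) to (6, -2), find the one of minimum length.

Arc-length functional: J[y] = ∫ sqrt(1 + (y')^2) dx.
Lagrangian L = sqrt(1 + (y')^2) has no explicit y dependence, so ∂L/∂y = 0 and the Euler-Lagrange equation gives
    d/dx( y' / sqrt(1 + (y')^2) ) = 0  ⇒  y' / sqrt(1 + (y')^2) = const.
Hence y' is constant, so y(x) is affine.
Fitting the endpoints (-3, -2) and (6, -2):
    slope m = ((-2) − (-2)) / (6 − (-3)) = 0,
    intercept c = (-2) − m·(-3) = -2.
Extremal: y(x) = -2.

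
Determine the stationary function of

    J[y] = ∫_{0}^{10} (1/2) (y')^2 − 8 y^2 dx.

The Lagrangian is L = (1/2) (y')^2 − 8 y^2.
Compute ∂L/∂y = -16y, ∂L/∂y' = y'.
The Euler-Lagrange equation d/dx(∂L/∂y') − ∂L/∂y = 0 reduces to
    y'' + 16 y = 0.
Its general solution is
    y(x) = A sin(4x) + B cos(4x),
with A, B fixed by the endpoint conditions.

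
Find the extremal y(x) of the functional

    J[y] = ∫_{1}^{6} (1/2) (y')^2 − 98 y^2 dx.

The Lagrangian is L = (1/2) (y')^2 − 98 y^2.
Compute ∂L/∂y = -196y, ∂L/∂y' = y'.
The Euler-Lagrange equation d/dx(∂L/∂y') − ∂L/∂y = 0 reduces to
    y'' + 196 y = 0.
Its general solution is
    y(x) = A sin(14x) + B cos(14x),
with A, B fixed by the endpoint conditions.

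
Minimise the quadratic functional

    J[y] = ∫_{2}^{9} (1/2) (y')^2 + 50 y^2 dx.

The Lagrangian is L = (1/2) (y')^2 + 50 y^2.
Compute ∂L/∂y = 100y, ∂L/∂y' = y'.
The Euler-Lagrange equation d/dx(∂L/∂y') − ∂L/∂y = 0 reduces to
    y'' − 100 y = 0.
Its general solution is
    y(x) = A e^(10x) + B e^(−10x),
with A, B fixed by the endpoint conditions.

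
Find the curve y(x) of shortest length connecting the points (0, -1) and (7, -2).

Arc-length functional: J[y] = ∫ sqrt(1 + (y')^2) dx.
Lagrangian L = sqrt(1 + (y')^2) has no explicit y dependence, so ∂L/∂y = 0 and the Euler-Lagrange equation gives
    d/dx( y' / sqrt(1 + (y')^2) ) = 0  ⇒  y' / sqrt(1 + (y')^2) = const.
Hence y' is constant, so y(x) is affine.
Fitting the endpoints (0, -1) and (7, -2):
    slope m = ((-2) − (-1)) / (7 − 0) = -1/7,
    intercept c = (-1) − m·0 = -1.
Extremal: y(x) = (-1/7) x - 1.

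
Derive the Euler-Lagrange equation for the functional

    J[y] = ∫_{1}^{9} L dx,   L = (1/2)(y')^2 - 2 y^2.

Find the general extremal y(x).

The Lagrangian is L = (1/2)(y')^2 - 2 y^2.
∂L/∂y = -4y.
∂L/∂y' = y'.
The Euler-Lagrange equation d/dx(∂L/∂y') − ∂L/∂y = 0 becomes:
    y'' + 4 y = 0
General solution: y(x) = A sin(2x) + B cos(2x), where A and B are arbitrary constants fixed by the endpoint conditions.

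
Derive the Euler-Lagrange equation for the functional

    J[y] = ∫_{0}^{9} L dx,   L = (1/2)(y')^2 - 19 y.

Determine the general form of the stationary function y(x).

The Lagrangian is L = (1/2)(y')^2 - 19 y.
∂L/∂y = -19.
∂L/∂y' = y'.
The Euler-Lagrange equation d/dx(∂L/∂y') − ∂L/∂y = 0 becomes:
    y'' + 19 = 0
General solution: y(x) = -(19/2) x^2 + A x + B, where A and B are arbitrary constants fixed by the endpoint conditions.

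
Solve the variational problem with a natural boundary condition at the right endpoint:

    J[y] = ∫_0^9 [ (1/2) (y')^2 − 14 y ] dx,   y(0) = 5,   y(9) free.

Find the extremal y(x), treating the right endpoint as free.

The Lagrangian L = (1/2) (y')^2 − 14 y gives
    ∂L/∂y = −14,   ∂L/∂y' = y'.
Euler-Lagrange: d/dx(y') − (−14) = 0, i.e. y'' + 14 = 0, so
    y(x) = −(14/2) x^2 + C1 x + C2.
Fixed left endpoint y(0) = 5 ⇒ C2 = 5.
The right endpoint x = 9 is free, so the natural (transversality) condition is ∂L/∂y' |_{x=9} = 0, i.e. y'(9) = 0.
Compute y'(x) = −14 x + C1, so y'(9) = −126 + C1 = 0 ⇒ C1 = 126.
Therefore the extremal is
    y(x) = −7 x^2 + 126 x + 5.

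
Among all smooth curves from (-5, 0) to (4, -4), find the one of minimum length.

Arc-length functional: J[y] = ∫ sqrt(1 + (y')^2) dx.
Lagrangian L = sqrt(1 + (y')^2) has no explicit y dependence, so ∂L/∂y = 0 and the Euler-Lagrange equation gives
    d/dx( y' / sqrt(1 + (y')^2) ) = 0  ⇒  y' / sqrt(1 + (y')^2) = const.
Hence y' is constant, so y(x) is affine.
Fitting the endpoints (-5, 0) and (4, -4):
    slope m = ((-4) − 0) / (4 − (-5)) = -4/9,
    intercept c = 0 − m·(-5) = -20/9.
Extremal: y(x) = (-4/9) x - 20/9.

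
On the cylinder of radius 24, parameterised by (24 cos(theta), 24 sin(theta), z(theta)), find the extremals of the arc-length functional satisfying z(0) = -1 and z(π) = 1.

Parameterise the cylinder of radius R = 24 as
    r(θ) = (24 cos θ, 24 sin θ, z(θ)).
The arc-length element is
    ds = sqrt(576 + (dz/dθ)^2) dθ,
so the Lagrangian is L = sqrt(576 + z'^2).
L depends on z' only, not on z or θ, so ∂L/∂z = 0 and
    ∂L/∂z' = z' / sqrt(576 + z'^2).
The Euler-Lagrange equation gives
    d/dθ( z' / sqrt(576 + z'^2) ) = 0,
so z' is constant. Integrating once:
    z(θ) = a θ + b,
a helix on the cylinder (a straight line when the cylinder is unrolled). The constants a, b are determined by the endpoint conditions.
With endpoint conditions z(0) = -1 and z(π) = 1: from z(0) = b we get b = -1, and a·π + -1 = 1 gives a = 2/π, so
    z(θ) = (2/π) θ − 1.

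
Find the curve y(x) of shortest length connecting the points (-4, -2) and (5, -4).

Arc-length functional: J[y] = ∫ sqrt(1 + (y')^2) dx.
Lagrangian L = sqrt(1 + (y')^2) has no explicit y dependence, so ∂L/∂y = 0 and the Euler-Lagrange equation gives
    d/dx( y' / sqrt(1 + (y')^2) ) = 0  ⇒  y' / sqrt(1 + (y')^2) = const.
Hence y' is constant, so y(x) is affine.
Fitting the endpoints (-4, -2) and (5, -4):
    slope m = ((-4) − (-2)) / (5 − (-4)) = -2/9,
    intercept c = (-2) − m·(-4) = -26/9.
Extremal: y(x) = (-2/9) x - 26/9.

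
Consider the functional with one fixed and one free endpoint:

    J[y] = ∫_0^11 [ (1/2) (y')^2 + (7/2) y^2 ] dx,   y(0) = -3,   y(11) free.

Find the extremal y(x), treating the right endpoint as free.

The Lagrangian L = (1/2) (y')^2 + (7/2) y^2 gives
    ∂L/∂y = 7 y,   ∂L/∂y' = y'.
Euler-Lagrange: y'' − 7 y = 0.
With k = sqrt(7), the general solution is
    y(x) = A cosh(sqrt(7) x) + B sinh(sqrt(7) x).
Fixed left endpoint y(0) = -3 ⇒ A = -3.
The right endpoint x = 11 is free, so the natural (transversality) condition is ∂L/∂y' |_{x=11} = 0, i.e. y'(11) = 0.
Compute y'(x) = A k sinh(k x) + B k cosh(k x), so
    y'(11) = A k sinh(k·11) + B k cosh(k·11) = 0
    ⇒ B = −A tanh(k·11) = 3 tanh(sqrt(7)·11).
Therefore the extremal is
    y(x) = −3 cosh(sqrt(7) x) + 3 tanh(sqrt(7)·11) sinh(sqrt(7) x).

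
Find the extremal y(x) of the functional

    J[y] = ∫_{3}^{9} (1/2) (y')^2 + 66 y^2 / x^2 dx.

The Lagrangian is L = (1/2) (y')^2 + 66 y^2 / x^2.
Compute ∂L/∂y = 132y/x^2, ∂L/∂y' = y'.
The Euler-Lagrange equation d/dx(∂L/∂y') − ∂L/∂y = 0 reduces to
    y'' − 132/x^2 · y = 0  (x > 0).
Its general solution is
    y(x) = A x^12 + B x^(-11),
with A, B fixed by the endpoint conditions.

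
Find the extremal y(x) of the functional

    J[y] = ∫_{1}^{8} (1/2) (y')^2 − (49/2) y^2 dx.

The Lagrangian is L = (1/2) (y')^2 − (49/2) y^2.
Compute ∂L/∂y = -49y, ∂L/∂y' = y'.
The Euler-Lagrange equation d/dx(∂L/∂y') − ∂L/∂y = 0 reduces to
    y'' + 49 y = 0.
Its general solution is
    y(x) = A sin(7x) + B cos(7x),
with A, B fixed by the endpoint conditions.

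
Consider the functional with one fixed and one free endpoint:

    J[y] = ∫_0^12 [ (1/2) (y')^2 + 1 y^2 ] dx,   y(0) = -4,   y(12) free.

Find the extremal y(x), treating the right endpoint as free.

The Lagrangian L = (1/2) (y')^2 + 1 y^2 gives
    ∂L/∂y = 2 y,   ∂L/∂y' = y'.
Euler-Lagrange: y'' − 2 y = 0.
With k = sqrt(2), the general solution is
    y(x) = A cosh(sqrt(2) x) + B sinh(sqrt(2) x).
Fixed left endpoint y(0) = -4 ⇒ A = -4.
The right endpoint x = 12 is free, so the natural (transversality) condition is ∂L/∂y' |_{x=12} = 0, i.e. y'(12) = 0.
Compute y'(x) = A k sinh(k x) + B k cosh(k x), so
    y'(12) = A k sinh(k·12) + B k cosh(k·12) = 0
    ⇒ B = −A tanh(k·12) = 4 tanh(sqrt(2)·12).
Therefore the extremal is
    y(x) = −4 cosh(sqrt(2) x) + 4 tanh(sqrt(2)·12) sinh(sqrt(2) x).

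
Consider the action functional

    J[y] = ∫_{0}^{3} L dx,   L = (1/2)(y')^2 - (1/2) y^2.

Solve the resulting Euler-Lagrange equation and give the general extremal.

The Lagrangian is L = (1/2)(y')^2 - (1/2) y^2.
∂L/∂y = -y.
∂L/∂y' = y'.
The Euler-Lagrange equation d/dx(∂L/∂y') − ∂L/∂y = 0 becomes:
    y'' + y = 0
General solution: y(x) = A sin(x) + B cos(x), where A and B are arbitrary constants fixed by the endpoint conditions.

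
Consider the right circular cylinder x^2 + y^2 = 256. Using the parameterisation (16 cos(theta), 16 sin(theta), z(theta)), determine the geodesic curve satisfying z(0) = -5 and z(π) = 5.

Parameterise the cylinder of radius R = 16 as
    r(θ) = (16 cos θ, 16 sin θ, z(θ)).
The arc-length element is
    ds = sqrt(256 + (dz/dθ)^2) dθ,
so the Lagrangian is L = sqrt(256 + z'^2).
L depends on z' only, not on z or θ, so ∂L/∂z = 0 and
    ∂L/∂z' = z' / sqrt(256 + z'^2).
The Euler-Lagrange equation gives
    d/dθ( z' / sqrt(256 + z'^2) ) = 0,
so z' is constant. Integrating once:
    z(θ) = a θ + b,
a helix on the cylinder (a straight line when the cylinder is unrolled). The constants a, b are determined by the endpoint conditions.
With endpoint conditions z(0) = -5 and z(π) = 5: from z(0) = b we get b = -5, and a·π + -5 = 5 gives a = 10/π, so
    z(θ) = (10/π) θ − 5.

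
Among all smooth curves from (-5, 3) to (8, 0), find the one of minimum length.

Arc-length functional: J[y] = ∫ sqrt(1 + (y')^2) dx.
Lagrangian L = sqrt(1 + (y')^2) has no explicit y dependence, so ∂L/∂y = 0 and the Euler-Lagrange equation gives
    d/dx( y' / sqrt(1 + (y')^2) ) = 0  ⇒  y' / sqrt(1 + (y')^2) = const.
Hence y' is constant, so y(x) is affine.
Fitting the endpoints (-5, 3) and (8, 0):
    slope m = (0 − 3) / (8 − (-5)) = -3/13,
    intercept c = 3 − m·(-5) = 24/13.
Extremal: y(x) = (-3/13) x + 24/13.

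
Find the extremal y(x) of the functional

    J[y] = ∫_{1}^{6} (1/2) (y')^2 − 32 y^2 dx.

The Lagrangian is L = (1/2) (y')^2 − 32 y^2.
Compute ∂L/∂y = -64y, ∂L/∂y' = y'.
The Euler-Lagrange equation d/dx(∂L/∂y') − ∂L/∂y = 0 reduces to
    y'' + 64 y = 0.
Its general solution is
    y(x) = A sin(8x) + B cos(8x),
with A, B fixed by the endpoint conditions.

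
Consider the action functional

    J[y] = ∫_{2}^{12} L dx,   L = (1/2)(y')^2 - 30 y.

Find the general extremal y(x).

The Lagrangian is L = (1/2)(y')^2 - 30 y.
∂L/∂y = -30.
∂L/∂y' = y'.
The Euler-Lagrange equation d/dx(∂L/∂y') − ∂L/∂y = 0 becomes:
    y'' + 30 = 0
General solution: y(x) = -15 x^2 + A x + B, where A and B are arbitrary constants fixed by the endpoint conditions.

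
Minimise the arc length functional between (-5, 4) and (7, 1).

Arc-length functional: J[y] = ∫ sqrt(1 + (y')^2) dx.
Lagrangian L = sqrt(1 + (y')^2) has no explicit y dependence, so ∂L/∂y = 0 and the Euler-Lagrange equation gives
    d/dx( y' / sqrt(1 + (y')^2) ) = 0  ⇒  y' / sqrt(1 + (y')^2) = const.
Hence y' is constant, so y(x) is affine.
Fitting the endpoints (-5, 4) and (7, 1):
    slope m = (1 − 4) / (7 − (-5)) = -1/4,
    intercept c = 4 − m·(-5) = 11/4.
Extremal: y(x) = (-1/4) x + 11/4.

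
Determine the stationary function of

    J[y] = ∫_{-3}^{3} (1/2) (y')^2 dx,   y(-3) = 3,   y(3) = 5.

The Lagrangian is L = (1/2) (y')^2.
Compute ∂L/∂y = 0, ∂L/∂y' = y'.
The Euler-Lagrange equation d/dx(∂L/∂y') − ∂L/∂y = 0 reduces to
    y'' = 0.
Its general solution is
    y(x) = A x + B,
with A, B fixed by the endpoint conditions.
Applying the endpoint conditions y(-3) = 3 and y(3) = 5: solve A·-3 + B = 3 and A·3 + B = 5. Subtracting gives A(3 − -3) = 5 − 3, so A = 1/3, and B = 3 − A·-3 = 4. Therefore
    y(x) = (1/3) x + 4.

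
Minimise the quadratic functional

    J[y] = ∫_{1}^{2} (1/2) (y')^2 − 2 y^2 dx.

The Lagrangian is L = (1/2) (y')^2 − 2 y^2.
Compute ∂L/∂y = -4y, ∂L/∂y' = y'.
The Euler-Lagrange equation d/dx(∂L/∂y') − ∂L/∂y = 0 reduces to
    y'' + 4 y = 0.
Its general solution is
    y(x) = A sin(2x) + B cos(2x),
with A, B fixed by the endpoint conditions.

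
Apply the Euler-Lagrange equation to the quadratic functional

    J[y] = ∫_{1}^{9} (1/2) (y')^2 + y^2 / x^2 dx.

The Lagrangian is L = (1/2) (y')^2 + y^2 / x^2.
Compute ∂L/∂y = 2y/x^2, ∂L/∂y' = y'.
The Euler-Lagrange equation d/dx(∂L/∂y') − ∂L/∂y = 0 reduces to
    y'' − 2/x^2 · y = 0  (x > 0).
Its general solution is
    y(x) = A x^2 + B / x,
with A, B fixed by the endpoint conditions.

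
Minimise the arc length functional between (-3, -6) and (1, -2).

Arc-length functional: J[y] = ∫ sqrt(1 + (y')^2) dx.
Lagrangian L = sqrt(1 + (y')^2) has no explicit y dependence, so ∂L/∂y = 0 and the Euler-Lagrange equation gives
    d/dx( y' / sqrt(1 + (y')^2) ) = 0  ⇒  y' / sqrt(1 + (y')^2) = const.
Hence y' is constant, so y(x) is affine.
Fitting the endpoints (-3, -6) and (1, -2):
    slope m = ((-2) − (-6)) / (1 − (-3)) = 1,
    intercept c = (-6) − m·(-3) = -3.
Extremal: y(x) = x - 3.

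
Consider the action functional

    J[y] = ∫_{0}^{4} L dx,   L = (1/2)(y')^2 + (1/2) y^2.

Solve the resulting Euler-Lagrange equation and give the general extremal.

The Lagrangian is L = (1/2)(y')^2 + (1/2) y^2.
∂L/∂y = y.
∂L/∂y' = y'.
The Euler-Lagrange equation d/dx(∂L/∂y') − ∂L/∂y = 0 becomes:
    y'' - y = 0
General solution: y(x) = A e^x + B e^(-x), where A and B are arbitrary constants fixed by the endpoint conditions.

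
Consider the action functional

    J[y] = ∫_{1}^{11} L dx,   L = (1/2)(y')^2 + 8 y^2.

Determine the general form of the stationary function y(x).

The Lagrangian is L = (1/2)(y')^2 + 8 y^2.
∂L/∂y = 16y.
∂L/∂y' = y'.
The Euler-Lagrange equation d/dx(∂L/∂y') − ∂L/∂y = 0 becomes:
    y'' - 16 y = 0
General solution: y(x) = A e^(4x) + B e^(-4x), where A and B are arbitrary constants fixed by the endpoint conditions.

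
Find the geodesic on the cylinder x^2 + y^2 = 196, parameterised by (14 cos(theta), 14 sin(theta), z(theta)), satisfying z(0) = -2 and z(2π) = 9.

Parameterise the cylinder of radius R = 14 as
    r(θ) = (14 cos θ, 14 sin θ, z(θ)).
The arc-length element is
    ds = sqrt(196 + (dz/dθ)^2) dθ,
so the Lagrangian is L = sqrt(196 + z'^2).
L depends on z' only, not on z or θ, so ∂L/∂z = 0 and
    ∂L/∂z' = z' / sqrt(196 + z'^2).
The Euler-Lagrange equation gives
    d/dθ( z' / sqrt(196 + z'^2) ) = 0,
so z' is constant. Integrating once:
    z(θ) = a θ + b,
a helix on the cylinder (a straight line when the cylinder is unrolled). The constants a, b are determined by the endpoint conditions.
With endpoint conditions z(0) = -2 and z(2π) = 9: from z(0) = b we get b = -2, and a·2π + -2 = 9 gives a = 11/(2π), so
    z(θ) = (11/(2π)) θ − 2.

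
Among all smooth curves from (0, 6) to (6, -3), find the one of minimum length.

Arc-length functional: J[y] = ∫ sqrt(1 + (y')^2) dx.
Lagrangian L = sqrt(1 + (y')^2) has no explicit y dependence, so ∂L/∂y = 0 and the Euler-Lagrange equation gives
    d/dx( y' / sqrt(1 + (y')^2) ) = 0  ⇒  y' / sqrt(1 + (y')^2) = const.
Hence y' is constant, so y(x) is affine.
Fitting the endpoints (0, 6) and (6, -3):
    slope m = ((-3) − 6) / (6 − 0) = -3/2,
    intercept c = 6 − m·0 = 6.
Extremal: y(x) = (-3/2) x + 6.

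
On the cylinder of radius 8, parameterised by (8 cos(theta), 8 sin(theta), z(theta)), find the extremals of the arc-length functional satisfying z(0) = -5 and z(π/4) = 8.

Parameterise the cylinder of radius R = 8 as
    r(θ) = (8 cos θ, 8 sin θ, z(θ)).
The arc-length element is
    ds = sqrt(64 + (dz/dθ)^2) dθ,
so the Lagrangian is L = sqrt(64 + z'^2).
L depends on z' only, not on z or θ, so ∂L/∂z = 0 and
    ∂L/∂z' = z' / sqrt(64 + z'^2).
The Euler-Lagrange equation gives
    d/dθ( z' / sqrt(64 + z'^2) ) = 0,
so z' is constant. Integrating once:
    z(θ) = a θ + b,
a helix on the cylinder (a straight line when the cylinder is unrolled). The constants a, b are determined by the endpoint conditions.
With endpoint conditions z(0) = -5 and z(π/4) = 8: from z(0) = b we get b = -5, and a·π/4 + -5 = 8 gives a = 52/π, so
    z(θ) = (52/π) θ − 5.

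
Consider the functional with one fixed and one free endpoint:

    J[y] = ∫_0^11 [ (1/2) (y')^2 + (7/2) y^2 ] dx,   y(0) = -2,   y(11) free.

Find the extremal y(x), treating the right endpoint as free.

The Lagrangian L = (1/2) (y')^2 + (7/2) y^2 gives
    ∂L/∂y = 7 y,   ∂L/∂y' = y'.
Euler-Lagrange: y'' − 7 y = 0.
With k = sqrt(7), the general solution is
    y(x) = A cosh(sqrt(7) x) + B sinh(sqrt(7) x).
Fixed left endpoint y(0) = -2 ⇒ A = -2.
The right endpoint x = 11 is free, so the natural (transversality) condition is ∂L/∂y' |_{x=11} = 0, i.e. y'(11) = 0.
Compute y'(x) = A k sinh(k x) + B k cosh(k x), so
    y'(11) = A k sinh(k·11) + B k cosh(k·11) = 0
    ⇒ B = −A tanh(k·11) = 2 tanh(sqrt(7)·11).
Therefore the extremal is
    y(x) = −2 cosh(sqrt(7) x) + 2 tanh(sqrt(7)·11) sinh(sqrt(7) x).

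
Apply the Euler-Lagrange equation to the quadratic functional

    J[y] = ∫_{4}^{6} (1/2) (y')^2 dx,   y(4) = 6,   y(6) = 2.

The Lagrangian is L = (1/2) (y')^2.
Compute ∂L/∂y = 0, ∂L/∂y' = y'.
The Euler-Lagrange equation d/dx(∂L/∂y') − ∂L/∂y = 0 reduces to
    y'' = 0.
Its general solution is
    y(x) = A x + B,
with A, B fixed by the endpoint conditions.
Applying the endpoint conditions y(4) = 6 and y(6) = 2: solve A·4 + B = 6 and A·6 + B = 2. Subtracting gives A(6 − 4) = 2 − 6, so A = -2, and B = 6 − A·4 = 14. Therefore
    y(x) = -2 x + 14.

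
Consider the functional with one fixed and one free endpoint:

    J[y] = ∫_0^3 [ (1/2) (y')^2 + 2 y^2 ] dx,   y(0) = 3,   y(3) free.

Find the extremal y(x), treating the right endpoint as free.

The Lagrangian L = (1/2) (y')^2 + 2 y^2 gives
    ∂L/∂y = 4 y,   ∂L/∂y' = y'.
Euler-Lagrange: y'' − 4 y = 0.
With k = 2, the general solution is
    y(x) = A cosh(2 x) + B sinh(2 x).
Fixed left endpoint y(0) = 3 ⇒ A = 3.
The right endpoint x = 3 is free, so the natural (transversality) condition is ∂L/∂y' |_{x=3} = 0, i.e. y'(3) = 0.
Compute y'(x) = A k sinh(k x) + B k cosh(k x), so
    y'(3) = A k sinh(k·3) + B k cosh(k·3) = 0
    ⇒ B = −A tanh(k·3) = − 3 tanh(2·3).
Therefore the extremal is
    y(x) = 3 cosh(2 x) − 3 tanh(2·3) sinh(2 x).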